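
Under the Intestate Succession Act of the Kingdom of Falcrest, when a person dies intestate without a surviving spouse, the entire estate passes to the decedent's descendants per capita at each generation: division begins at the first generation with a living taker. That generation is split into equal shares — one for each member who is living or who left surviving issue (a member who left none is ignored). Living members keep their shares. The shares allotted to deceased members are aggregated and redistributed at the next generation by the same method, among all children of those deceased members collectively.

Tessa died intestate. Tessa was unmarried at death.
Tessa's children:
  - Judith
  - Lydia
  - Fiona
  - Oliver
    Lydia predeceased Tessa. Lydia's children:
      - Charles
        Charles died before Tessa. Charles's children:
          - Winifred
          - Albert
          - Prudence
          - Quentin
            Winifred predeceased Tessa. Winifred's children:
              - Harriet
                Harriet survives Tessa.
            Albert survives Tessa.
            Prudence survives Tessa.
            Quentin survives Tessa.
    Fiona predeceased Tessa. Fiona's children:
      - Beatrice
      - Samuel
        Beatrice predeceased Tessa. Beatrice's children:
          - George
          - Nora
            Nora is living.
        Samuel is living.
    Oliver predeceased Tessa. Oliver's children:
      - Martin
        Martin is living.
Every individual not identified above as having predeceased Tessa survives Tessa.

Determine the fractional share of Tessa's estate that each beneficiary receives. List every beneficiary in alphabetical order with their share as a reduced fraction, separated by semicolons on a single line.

There is no surviving spouse, so the entire estate passes to Tessa's descendants per capita at each generation.
At generation 1 (Judith, Lydia, Fiona, Oliver) there are 4 shares of (1)/4 = 1/4 each.
Living: Judith — each takes 1/4.
Deceased: Lydia, Fiona, and Oliver. Their combined 3/4 is pooled and carried to generation 2.
At generation 2 (Charles, Beatrice, Samuel, Martin) there are 4 shares of (3/4)/4 = 3/16 each.
Living: Samuel and Martin — each takes 3/16.
Deceased: Charles and Beatrice. Their combined 3/8 is pooled and carried to generation 3.
At generation 3 (Winifred, Albert, Prudence, Quentin, George, Nora) there are 6 shares of (3/8)/6 = 1/16 each.
Living: Albert, Prudence, Quentin, George, and Nora — each takes 1/16.
Deceased: Winifred. That 1/16 share is carried to generation 4.
At generation 4 (Harriet) there are 1 shares of (1/16)/1 = 1/16 each.
Living: Harriet — each takes 1/16.

Albert 1/16; George 1/16; Harriet 1/16; Judith 1/4; Martin 3/16; Nora 1/16; Prudence 1/16; Quentin 1/16; Samuel 3/16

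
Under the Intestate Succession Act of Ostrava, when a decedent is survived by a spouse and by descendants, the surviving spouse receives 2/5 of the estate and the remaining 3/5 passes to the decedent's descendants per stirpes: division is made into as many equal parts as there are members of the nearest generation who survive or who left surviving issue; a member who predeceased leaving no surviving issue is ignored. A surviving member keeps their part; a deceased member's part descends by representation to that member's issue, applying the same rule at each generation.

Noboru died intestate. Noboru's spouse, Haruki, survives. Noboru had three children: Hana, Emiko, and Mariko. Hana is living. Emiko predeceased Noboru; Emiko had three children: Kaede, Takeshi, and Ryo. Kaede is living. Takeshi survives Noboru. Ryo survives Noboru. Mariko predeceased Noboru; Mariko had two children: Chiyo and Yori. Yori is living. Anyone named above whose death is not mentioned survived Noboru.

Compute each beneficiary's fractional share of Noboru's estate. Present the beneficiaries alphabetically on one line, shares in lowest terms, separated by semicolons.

Chiyo 1/10; Hana 1/5; Haruki 2/5; Kaede 1/15; Ryo 1/15; Takeshi 1/15; Yori 1/10

Haruki, as surviving spouse, takes 2/5.
The remaining 3/5 passes to Noboru's descendants per stirpes.
The 3/5 is divided into 3 equal shares of 1/5 among Hana, Emiko, Mariko.
Hana is living and takes 1/5.
Emiko predeceased; the 1/5 allotted to Emiko's branch passes to Emiko's issue by representation.
The 1/5 is divided into 3 equal shares of 1/15 among Kaede, Takeshi, Ryo.
Kaede is living and takes 1/15.
Takeshi is living and takes 1/15.
Ryo is living and takes 1/15.
Mariko predeceased; the 1/5 allotted to Mariko's branch passes to Mariko's issue by representation.
The 1/5 is divided into 2 equal shares of 1/10 among Chiyo, Yori.
Chiyo is living and takes 1/10.
Yori is living and takes 1/10.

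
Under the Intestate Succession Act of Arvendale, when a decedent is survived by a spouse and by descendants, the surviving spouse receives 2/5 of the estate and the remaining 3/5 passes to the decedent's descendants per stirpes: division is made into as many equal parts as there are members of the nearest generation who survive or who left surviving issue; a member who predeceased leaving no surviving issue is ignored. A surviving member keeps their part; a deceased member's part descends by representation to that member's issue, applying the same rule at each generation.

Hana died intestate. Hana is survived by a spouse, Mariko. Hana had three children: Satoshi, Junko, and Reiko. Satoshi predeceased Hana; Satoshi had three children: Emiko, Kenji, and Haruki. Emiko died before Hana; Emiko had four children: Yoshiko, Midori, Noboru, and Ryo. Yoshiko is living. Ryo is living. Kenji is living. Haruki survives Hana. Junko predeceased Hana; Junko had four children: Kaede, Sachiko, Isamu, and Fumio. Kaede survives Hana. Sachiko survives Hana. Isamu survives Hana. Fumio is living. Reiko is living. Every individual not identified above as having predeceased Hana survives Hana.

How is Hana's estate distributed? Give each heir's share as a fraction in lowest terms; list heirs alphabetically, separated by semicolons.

Fumio 1/20; Haruki 1/15; Isamu 1/20; Kaede 1/20; Kenji 1/15; Mariko 2/5; Midori 1/60; Noboru 1/60; Reiko 1/5; Ryo 1/60; Sachiko 1/20; Yoshiko 1/60

Mariko, as surviving spouse, takes 2/5.
The remaining 3/5 passes to Hana's descendants per stirpes.
The 3/5 is divided into 3 equal shares of 1/5 among Satoshi, Junko, Reiko.
Satoshi predeceased; the 1/5 allotted to Satoshi's branch passes to Satoshi's issue by representation.
The 1/5 is divided into 3 equal shares of 1/15 among Emiko, Kenji, Haruki.
Emiko predeceased; the 1/15 allotted to Emiko's branch passes to Emiko's issue by representation.
The 1/15 is divided into 4 equal shares of 1/60 among Yoshiko, Midori, Noboru, Ryo.
Yoshiko is living and takes 1/60.
Midori is living and takes 1/60.
Noboru is living and takes 1/60.
Ryo is living and takes 1/60.
Kenji is living and takes 1/15.
Haruki is living and takes 1/15.
Junko predeceased; the 1/5 allotted to Junko's branch passes to Junko's issue by representation.
The 1/5 is divided into 4 equal shares of 1/20 among Kaede, Sachiko, Isamu, Fumio.
Kaede is living and takes 1/20.
Sachiko is living and takes 1/20.
Isamu is living and takes 1/20.
Fumio is living and takes 1/20.
Reiko is living and takes 1/5.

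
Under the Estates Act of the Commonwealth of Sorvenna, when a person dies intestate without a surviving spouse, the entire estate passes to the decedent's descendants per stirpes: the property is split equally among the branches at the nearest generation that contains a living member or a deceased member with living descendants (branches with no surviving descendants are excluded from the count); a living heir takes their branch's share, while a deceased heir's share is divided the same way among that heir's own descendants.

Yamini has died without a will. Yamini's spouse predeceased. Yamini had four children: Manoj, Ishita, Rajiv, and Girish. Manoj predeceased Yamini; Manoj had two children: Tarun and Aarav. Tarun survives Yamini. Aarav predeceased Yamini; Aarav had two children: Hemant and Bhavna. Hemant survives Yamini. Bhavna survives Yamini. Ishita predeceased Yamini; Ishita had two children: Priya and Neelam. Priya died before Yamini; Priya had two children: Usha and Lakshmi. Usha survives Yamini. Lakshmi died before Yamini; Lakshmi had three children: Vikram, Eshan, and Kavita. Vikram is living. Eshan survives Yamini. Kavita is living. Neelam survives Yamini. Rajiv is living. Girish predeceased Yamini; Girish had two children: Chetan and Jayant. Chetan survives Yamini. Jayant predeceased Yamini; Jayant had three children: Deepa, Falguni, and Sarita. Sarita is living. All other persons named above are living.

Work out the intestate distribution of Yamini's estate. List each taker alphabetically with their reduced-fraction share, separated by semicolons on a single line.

There is no surviving spouse, so the entire estate passes to Yamini's descendants per stirpes.
The estate is divided into 4 equal shares of 1/4 among Manoj, Ishita, Rajiv, Girish.
Manoj predeceased; the 1/4 allotted to Manoj's branch passes to Manoj's issue by representation.
The 1/4 is divided into 2 equal shares of 1/8 among Tarun, Aarav.
Tarun is living and takes 1/8.
Aarav predeceased; the 1/8 allotted to Aarav's branch passes to Aarav's issue by representation.
The 1/8 is divided into 2 equal shares of 1/16 among Hemant, Bhavna.
Hemant is living and takes 1/16.
Bhavna is living and takes 1/16.
Ishita predeceased; the 1/4 allotted to Ishita's branch passes to Ishita's issue by representation.
The 1/4 is divided into 2 equal shares of 1/8 among Priya, Neelam.
Priya predeceased; the 1/8 allotted to Priya's branch passes to Priya's issue by representation.
The 1/8 is divided into 2 equal shares of 1/16 among Usha, Lakshmi.
Usha is living and takes 1/16.
Lakshmi predeceased; the 1/16 allotted to Lakshmi's branch passes to Lakshmi's issue by representation.
The 1/16 is divided into 3 equal shares of 1/48 among Vikram, Eshan, Kavita.
Vikram is living and takes 1/48.
Eshan is living and takes 1/48.
Kavita is living and takes 1/48.
Neelam is living and takes 1/8.
Rajiv is living and takes 1/4.
Girish predeceased; the 1/4 allotted to Girish's branch passes to Girish's issue by representation.
The 1/4 is divided into 2 equal shares of 1/8 among Chetan, Jayant.
Chetan is living and takes 1/8.
Jayant predeceased; the 1/8 allotted to Jayant's branch passes to Jayant's issue by representation.
The 1/8 is divided into 3 equal shares of 1/24 among Deepa, Falguni, Sarita.
Deepa is living and takes 1/24.
Falguni is living and takes 1/24.
Sarita is living and takes 1/24.

Bhavna 1/16; Chetan 1/8; Deepa 1/24; Eshan 1/48; Falguni 1/24; Hemant 1/16; Kavita 1/48; Neelam 1/8; Rajiv 1/4; Sarita 1/24; Tarun 1/8; Usha 1/16; Vikram 1/48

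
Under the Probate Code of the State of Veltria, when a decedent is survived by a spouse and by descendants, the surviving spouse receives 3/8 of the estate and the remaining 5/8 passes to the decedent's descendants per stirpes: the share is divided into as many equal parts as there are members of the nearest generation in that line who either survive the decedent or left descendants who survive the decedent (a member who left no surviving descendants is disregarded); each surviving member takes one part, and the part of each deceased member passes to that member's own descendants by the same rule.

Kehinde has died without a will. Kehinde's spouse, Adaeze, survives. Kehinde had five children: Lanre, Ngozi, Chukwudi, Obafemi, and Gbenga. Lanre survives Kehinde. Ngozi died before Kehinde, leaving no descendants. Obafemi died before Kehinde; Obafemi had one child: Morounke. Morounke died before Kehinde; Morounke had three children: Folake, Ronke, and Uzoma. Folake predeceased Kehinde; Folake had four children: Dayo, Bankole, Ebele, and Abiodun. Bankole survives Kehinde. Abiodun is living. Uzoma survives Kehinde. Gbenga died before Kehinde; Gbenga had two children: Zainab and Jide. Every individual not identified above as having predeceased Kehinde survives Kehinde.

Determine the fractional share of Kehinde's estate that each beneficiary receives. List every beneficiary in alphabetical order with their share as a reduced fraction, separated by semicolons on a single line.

Adaeze, as surviving spouse, takes 3/8.
The remaining 5/8 passes to Kehinde's descendants per stirpes.
Ngozi left no surviving issue, so that branch lapses and is disregarded.
The 5/8 is divided into 4 equal shares of 5/32 among Lanre, Chukwudi, Obafemi, Gbenga.
Lanre is living and takes 5/32.
Chukwudi is living and takes 5/32.
Obafemi predeceased; the 5/32 allotted to Obafemi's branch passes to Obafemi's issue by representation.
Morounke's line is the sole branch at this level, so the full 5/32 passes to Morounke's issue by representation.
The 5/32 is divided into 3 equal shares of 5/96 among Folake, Ronke, Uzoma.
Folake predeceased; the 5/96 allotted to Folake's branch passes to Folake's issue by representation.
The 5/96 is divided into 4 equal shares of 5/384 among Dayo, Bankole, Ebele, Abiodun.
Dayo is living and takes 5/384.
Bankole is living and takes 5/384.
Ebele is living and takes 5/384.
Abiodun is living and takes 5/384.
Ronke is living and takes 5/96.
Uzoma is living and takes 5/96.
Gbenga predeceased; the 5/32 allotted to Gbenga's branch passes to Gbenga's issue by representation.
The 5/32 is divided into 2 equal shares of 5/64 among Zainab, Jide.
Zainab is living and takes 5/64.
Jide is living and takes 5/64.

Abiodun 5/384; Adaeze 3/8; Bankole 5/384; Chukwudi 5/32; Dayo 5/384; Ebele 5/384; Jide 5/64; Lanre 5/32; Ronke 5/96; Uzoma 5/96; Zainab 5/64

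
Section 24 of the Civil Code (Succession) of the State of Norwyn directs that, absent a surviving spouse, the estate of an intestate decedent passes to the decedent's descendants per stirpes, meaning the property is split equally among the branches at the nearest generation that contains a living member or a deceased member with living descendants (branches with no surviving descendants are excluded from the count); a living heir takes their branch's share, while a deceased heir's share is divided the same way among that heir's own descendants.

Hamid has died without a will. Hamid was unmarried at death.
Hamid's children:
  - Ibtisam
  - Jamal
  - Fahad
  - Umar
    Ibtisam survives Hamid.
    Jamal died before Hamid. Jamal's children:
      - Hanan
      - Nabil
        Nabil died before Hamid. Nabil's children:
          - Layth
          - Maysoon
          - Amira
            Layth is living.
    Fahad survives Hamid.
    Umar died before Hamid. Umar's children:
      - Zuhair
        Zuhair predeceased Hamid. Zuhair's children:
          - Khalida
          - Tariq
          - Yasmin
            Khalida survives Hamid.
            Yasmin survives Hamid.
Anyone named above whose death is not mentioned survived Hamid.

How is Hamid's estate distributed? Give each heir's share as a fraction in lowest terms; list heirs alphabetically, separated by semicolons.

Amira 1/24; Fahad 1/4; Hanan 1/8; Ibtisam 1/4; Khalida 1/12; Layth 1/24; Maysoon 1/24; Tariq 1/12; Yasmin 1/12

There is no surviving spouse, so the entire estate passes to Hamid's descendants per stirpes.
The estate is divided into 4 equal shares of 1/4 among Ibtisam, Jamal, Fahad, Umar.
Ibtisam is living and takes 1/4.
Jamal predeceased; the 1/4 allotted to Jamal's branch passes to Jamal's issue by representation.
The 1/4 is divided into 2 equal shares of 1/8 among Hanan, Nabil.
Hanan is living and takes 1/8.
Nabil predeceased; the 1/8 allotted to Nabil's branch passes to Nabil's issue by representation.
The 1/8 is divided into 3 equal shares of 1/24 among Layth, Maysoon, Amira.
Layth is living and takes 1/24.
Maysoon is living and takes 1/24.
Amira is living and takes 1/24.
Fahad is living and takes 1/4.
Umar predeceased; the 1/4 allotted to Umar's branch passes to Umar's issue by representation.
Zuhair's line is the sole branch at this level, so the full 1/4 passes to Zuhair's issue by representation.
The 1/4 is divided into 3 equal shares of 1/12 among Khalida, Tariq, Yasmin.
Khalida is living and takes 1/12.
Tariq is living and takes 1/12.
Yasmin is living and takes 1/12.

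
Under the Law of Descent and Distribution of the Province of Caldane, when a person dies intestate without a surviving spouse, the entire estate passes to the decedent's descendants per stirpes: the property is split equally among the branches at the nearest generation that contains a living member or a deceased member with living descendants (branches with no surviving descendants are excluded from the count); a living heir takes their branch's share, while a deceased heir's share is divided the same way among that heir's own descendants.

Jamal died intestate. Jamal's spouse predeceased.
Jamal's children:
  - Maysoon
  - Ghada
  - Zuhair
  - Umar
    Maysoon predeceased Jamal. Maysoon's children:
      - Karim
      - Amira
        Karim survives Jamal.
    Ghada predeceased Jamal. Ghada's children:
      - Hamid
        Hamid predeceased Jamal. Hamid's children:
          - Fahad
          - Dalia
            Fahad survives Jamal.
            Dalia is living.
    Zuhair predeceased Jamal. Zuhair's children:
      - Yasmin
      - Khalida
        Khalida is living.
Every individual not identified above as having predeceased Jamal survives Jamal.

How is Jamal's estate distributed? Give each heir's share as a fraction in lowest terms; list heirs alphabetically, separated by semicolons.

There is no surviving spouse, so the entire estate passes to Jamal's descendants per stirpes.
The estate is divided into 4 equal shares of 1/4 among Maysoon, Ghada, Zuhair, Umar.
Maysoon predeceased; the 1/4 allotted to Maysoon's branch passes to Maysoon's issue by representation.
The 1/4 is divided into 2 equal shares of 1/8 among Karim, Amira.
Karim is living and takes 1/8.
Amira is living and takes 1/8.
Ghada predeceased; the 1/4 allotted to Ghada's branch passes to Ghada's issue by representation.
Hamid's line is the sole branch at this level, so the full 1/4 passes to Hamid's issue by representation.
The 1/4 is divided into 2 equal shares of 1/8 among Fahad, Dalia.
Fahad is living and takes 1/8.
Dalia is living and takes 1/8.
Zuhair predeceased; the 1/4 allotted to Zuhair's branch passes to Zuhair's issue by representation.
The 1/4 is divided into 2 equal shares of 1/8 among Yasmin, Khalida.
Yasmin is living and takes 1/8.
Khalida is living and takes 1/8.
Umar is living and takes 1/4.

Amira 1/8; Dalia 1/8; Fahad 1/8; Karim 1/8; Khalida 1/8; Umar 1/4; Yasmin 1/8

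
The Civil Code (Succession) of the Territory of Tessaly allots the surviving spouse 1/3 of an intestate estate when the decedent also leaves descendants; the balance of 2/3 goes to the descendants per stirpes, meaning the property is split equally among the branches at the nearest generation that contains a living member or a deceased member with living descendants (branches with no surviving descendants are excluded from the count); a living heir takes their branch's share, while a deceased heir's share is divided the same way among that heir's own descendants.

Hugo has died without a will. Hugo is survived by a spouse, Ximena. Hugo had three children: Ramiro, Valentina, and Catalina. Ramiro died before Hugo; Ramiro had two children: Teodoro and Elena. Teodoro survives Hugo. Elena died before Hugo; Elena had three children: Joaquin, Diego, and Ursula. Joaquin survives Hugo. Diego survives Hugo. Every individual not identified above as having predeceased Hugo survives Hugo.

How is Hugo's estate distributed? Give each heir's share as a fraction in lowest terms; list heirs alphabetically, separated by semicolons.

Catalina 2/9; Diego 1/27; Joaquin 1/27; Teodoro 1/9; Ursula 1/27; Valentina 2/9; Ximena 1/3

Ximena, as surviving spouse, takes 1/3.
The remaining 2/3 passes to Hugo's descendants per stirpes.
The 2/3 is divided into 3 equal shares of 2/9 among Ramiro, Valentina, Catalina.
Ramiro predeceased; the 2/9 allotted to Ramiro's branch passes to Ramiro's issue by representation.
The 2/9 is divided into 2 equal shares of 1/9 among Teodoro, Elena.
Teodoro is living and takes 1/9.
Elena predeceased; the 1/9 allotted to Elena's branch passes to Elena's issue by representation.
The 1/9 is divided into 3 equal shares of 1/27 among Joaquin, Diego, Ursula.
Joaquin is living and takes 1/27.
Diego is living and takes 1/27.
Ursula is living and takes 1/27.
Valentina is living and takes 2/9.
Catalina is living and takes 2/9.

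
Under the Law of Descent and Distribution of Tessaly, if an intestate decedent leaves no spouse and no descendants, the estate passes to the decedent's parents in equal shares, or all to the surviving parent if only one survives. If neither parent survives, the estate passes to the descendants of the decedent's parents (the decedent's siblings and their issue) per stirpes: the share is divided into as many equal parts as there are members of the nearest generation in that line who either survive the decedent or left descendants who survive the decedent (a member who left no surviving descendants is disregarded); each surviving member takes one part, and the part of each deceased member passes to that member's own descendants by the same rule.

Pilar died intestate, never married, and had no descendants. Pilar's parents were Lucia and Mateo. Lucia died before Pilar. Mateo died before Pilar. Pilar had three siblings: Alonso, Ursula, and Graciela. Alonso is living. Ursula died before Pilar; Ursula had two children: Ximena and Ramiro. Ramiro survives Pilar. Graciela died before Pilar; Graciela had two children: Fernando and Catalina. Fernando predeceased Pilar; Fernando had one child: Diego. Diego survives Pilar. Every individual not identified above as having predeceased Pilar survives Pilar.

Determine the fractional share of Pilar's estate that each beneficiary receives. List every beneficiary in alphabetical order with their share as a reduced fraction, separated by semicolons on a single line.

Alonso 1/3; Catalina 1/6; Diego 1/6; Ramiro 1/6; Ximena 1/6

Neither parent survives and there are no descendants, so the estate passes to Pilar's siblings and their issue per stirpes.
The estate is divided into 3 equal shares of 1/3 among Alonso, Ursula, Graciela.
Alonso is living and takes 1/3.
Ursula predeceased; the 1/3 allotted to Ursula's branch passes to Ursula's issue by representation.
The 1/3 is divided into 2 equal shares of 1/6 among Ximena, Ramiro.
Ximena is living and takes 1/6.
Ramiro is living and takes 1/6.
Graciela predeceased; the 1/3 allotted to Graciela's branch passes to Graciela's issue by representation.
The 1/3 is divided into 2 equal shares of 1/6 among Fernando, Catalina.
Fernando predeceased; the 1/6 allotted to Fernando's branch passes to Fernando's issue by representation.
Diego is the sole taker at this level and receives the full 1/6.
Catalina is living and takes 1/6.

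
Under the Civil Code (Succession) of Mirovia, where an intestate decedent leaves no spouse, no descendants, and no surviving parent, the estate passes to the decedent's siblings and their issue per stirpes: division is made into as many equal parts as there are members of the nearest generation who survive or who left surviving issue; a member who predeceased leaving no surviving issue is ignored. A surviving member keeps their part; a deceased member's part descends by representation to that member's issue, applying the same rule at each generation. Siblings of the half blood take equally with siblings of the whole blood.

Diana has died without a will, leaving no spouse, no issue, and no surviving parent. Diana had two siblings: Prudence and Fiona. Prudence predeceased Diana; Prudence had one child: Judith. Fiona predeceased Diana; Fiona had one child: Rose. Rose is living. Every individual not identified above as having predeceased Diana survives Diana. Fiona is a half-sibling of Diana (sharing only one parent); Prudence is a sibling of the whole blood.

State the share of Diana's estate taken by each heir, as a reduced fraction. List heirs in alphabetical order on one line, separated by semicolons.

Judith 1/2; Rose 1/2

No spouse, descendants, or parent survives, so the estate passes to Diana's siblings per stirpes.
Half-blood and whole-blood siblings take equally under the stated rule.
The estate is divided into 2 equal shares of 1/2 among Prudence, Fiona.
Prudence predeceased; the 1/2 allotted to Prudence's branch passes to Prudence's issue by representation.
Judith is the sole taker at this level and receives the full 1/2.
Fiona predeceased; the 1/2 allotted to Fiona's branch passes to Fiona's issue by representation.
Rose is the sole taker at this level and receives the full 1/2.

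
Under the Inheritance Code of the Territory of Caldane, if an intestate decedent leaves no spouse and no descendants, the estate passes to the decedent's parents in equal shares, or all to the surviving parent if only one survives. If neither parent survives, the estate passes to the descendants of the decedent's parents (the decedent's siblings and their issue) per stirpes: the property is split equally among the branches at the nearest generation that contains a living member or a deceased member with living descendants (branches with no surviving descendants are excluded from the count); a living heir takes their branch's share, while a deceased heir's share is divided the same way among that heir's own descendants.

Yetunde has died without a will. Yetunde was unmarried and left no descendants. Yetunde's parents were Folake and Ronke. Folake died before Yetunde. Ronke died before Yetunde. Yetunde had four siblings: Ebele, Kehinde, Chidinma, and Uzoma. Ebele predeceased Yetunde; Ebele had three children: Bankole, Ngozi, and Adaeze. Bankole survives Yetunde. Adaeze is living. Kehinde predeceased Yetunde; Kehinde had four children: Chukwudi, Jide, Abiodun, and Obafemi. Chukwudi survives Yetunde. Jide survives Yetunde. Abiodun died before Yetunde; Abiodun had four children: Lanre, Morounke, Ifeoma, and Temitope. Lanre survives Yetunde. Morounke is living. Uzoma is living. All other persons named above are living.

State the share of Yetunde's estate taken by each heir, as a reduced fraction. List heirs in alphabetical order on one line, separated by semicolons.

Adaeze 1/12; Bankole 1/12; Chidinma 1/4; Chukwudi 1/16; Ifeoma 1/64; Jide 1/16; Lanre 1/64; Morounke 1/64; Ngozi 1/12; Obafemi 1/16; Temitope 1/64; Uzoma 1/4

Neither parent survives and there are no descendants, so the estate passes to Yetunde's siblings and their issue per stirpes.
The estate is divided into 4 equal shares of 1/4 among Ebele, Kehinde, Chidinma, Uzoma.
Ebele predeceased; the 1/4 allotted to Ebele's branch passes to Ebele's issue by representation.
The 1/4 is divided into 3 equal shares of 1/12 among Bankole, Ngozi, Adaeze.
Bankole is living and takes 1/12.
Ngozi is living and takes 1/12.
Adaeze is living and takes 1/12.
Kehinde predeceased; the 1/4 allotted to Kehinde's branch passes to Kehinde's issue by representation.
The 1/4 is divided into 4 equal shares of 1/16 among Chukwudi, Jide, Abiodun, Obafemi.
Chukwudi is living and takes 1/16.
Jide is living and takes 1/16.
Abiodun predeceased; the 1/16 allotted to Abiodun's branch passes to Abiodun's issue by representation.
The 1/16 is divided into 4 equal shares of 1/64 among Lanre, Morounke, Ifeoma, Temitope.
Lanre is living and takes 1/64.
Morounke is living and takes 1/64.
Ifeoma is living and takes 1/64.
Temitope is living and takes 1/64.
Obafemi is living and takes 1/16.
Chidinma is living and takes 1/4.
Uzoma is living and takes 1/4.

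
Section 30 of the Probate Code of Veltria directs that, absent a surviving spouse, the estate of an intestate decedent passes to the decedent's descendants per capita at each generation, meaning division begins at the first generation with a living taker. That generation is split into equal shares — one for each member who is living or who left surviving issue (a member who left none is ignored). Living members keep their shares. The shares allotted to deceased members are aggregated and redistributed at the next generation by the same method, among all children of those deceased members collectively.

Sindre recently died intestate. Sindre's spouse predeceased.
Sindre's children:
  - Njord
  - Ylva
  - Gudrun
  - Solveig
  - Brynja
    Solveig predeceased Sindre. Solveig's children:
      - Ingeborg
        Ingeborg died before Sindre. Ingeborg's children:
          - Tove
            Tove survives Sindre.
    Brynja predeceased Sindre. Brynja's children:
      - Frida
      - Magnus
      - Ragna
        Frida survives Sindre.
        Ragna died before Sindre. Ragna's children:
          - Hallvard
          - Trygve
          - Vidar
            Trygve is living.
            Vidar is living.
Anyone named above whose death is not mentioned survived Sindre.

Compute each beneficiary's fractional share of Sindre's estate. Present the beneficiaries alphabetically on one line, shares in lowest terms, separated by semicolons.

There is no surviving spouse, so the entire estate passes to Sindre's descendants per capita at each generation.
At generation 1 (Njord, Ylva, Gudrun, Solveig, Brynja) there are 5 shares of (1)/5 = 1/5 each.
Living: Njord, Ylva, and Gudrun — each takes 1/5.
Deceased: Solveig and Brynja. Their combined 2/5 is pooled and carried to generation 2.
At generation 2 (Ingeborg, Frida, Magnus, Ragna) there are 4 shares of (2/5)/4 = 1/10 each.
Living: Frida and Magnus — each takes 1/10.
Deceased: Ingeborg and Ragna. Their combined 1/5 is pooled and carried to generation 3.
At generation 3 (Tove, Hallvard, Trygve, Vidar) there are 4 shares of (1/5)/4 = 1/20 each.
Living: Tove, Hallvard, Trygve, and Vidar — each takes 1/20.

Frida 1/10; Gudrun 1/5; Hallvard 1/20; Magnus 1/10; Njord 1/5; Tove 1/20; Trygve 1/20; Vidar 1/20; Ylva 1/5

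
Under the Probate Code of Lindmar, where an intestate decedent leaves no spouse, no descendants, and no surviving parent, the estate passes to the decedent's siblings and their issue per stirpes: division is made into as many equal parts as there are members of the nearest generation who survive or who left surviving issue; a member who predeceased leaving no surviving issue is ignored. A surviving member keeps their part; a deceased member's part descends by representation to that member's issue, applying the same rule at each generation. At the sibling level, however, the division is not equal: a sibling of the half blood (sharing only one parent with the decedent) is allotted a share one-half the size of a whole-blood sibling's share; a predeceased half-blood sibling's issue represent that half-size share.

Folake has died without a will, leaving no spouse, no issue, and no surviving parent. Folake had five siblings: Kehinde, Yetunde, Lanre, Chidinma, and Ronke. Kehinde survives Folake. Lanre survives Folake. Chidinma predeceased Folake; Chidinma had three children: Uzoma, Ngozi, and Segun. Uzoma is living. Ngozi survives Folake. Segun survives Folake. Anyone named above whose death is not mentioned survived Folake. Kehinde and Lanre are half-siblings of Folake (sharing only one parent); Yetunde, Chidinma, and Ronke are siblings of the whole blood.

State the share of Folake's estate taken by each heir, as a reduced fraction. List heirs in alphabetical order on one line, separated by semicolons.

No spouse, descendants, or parent survives, so the estate passes to Folake's siblings per stirpes.
Half-blood siblings count for one-half the weight of whole-blood siblings at the initial division.
Dividing 1 in proportion to weights (total weight 4): Kehinde (weight 1/2) → 1/8; Yetunde (weight 1) → 1/4; Lanre (weight 1/2) → 1/8; Chidinma (weight 1) → 1/4; Ronke (weight 1) → 1/4.
Kehinde is living and takes 1/8.
Yetunde is living and takes 1/4.
Lanre is living and takes 1/8.
Chidinma predeceased; the 1/4 allotted to Chidinma's branch passes to Chidinma's issue by representation.
The 1/4 is divided into 3 equal shares of 1/12 among Uzoma, Ngozi, Segun.
Uzoma is living and takes 1/12.
Ngozi is living and takes 1/12.
Segun is living and takes 1/12.
Ronke is living and takes 1/4.

Kehinde 1/8; Lanre 1/8; Ngozi 1/12; Ronke 1/4; Segun 1/12; Uzoma 1/12; Yetunde 1/4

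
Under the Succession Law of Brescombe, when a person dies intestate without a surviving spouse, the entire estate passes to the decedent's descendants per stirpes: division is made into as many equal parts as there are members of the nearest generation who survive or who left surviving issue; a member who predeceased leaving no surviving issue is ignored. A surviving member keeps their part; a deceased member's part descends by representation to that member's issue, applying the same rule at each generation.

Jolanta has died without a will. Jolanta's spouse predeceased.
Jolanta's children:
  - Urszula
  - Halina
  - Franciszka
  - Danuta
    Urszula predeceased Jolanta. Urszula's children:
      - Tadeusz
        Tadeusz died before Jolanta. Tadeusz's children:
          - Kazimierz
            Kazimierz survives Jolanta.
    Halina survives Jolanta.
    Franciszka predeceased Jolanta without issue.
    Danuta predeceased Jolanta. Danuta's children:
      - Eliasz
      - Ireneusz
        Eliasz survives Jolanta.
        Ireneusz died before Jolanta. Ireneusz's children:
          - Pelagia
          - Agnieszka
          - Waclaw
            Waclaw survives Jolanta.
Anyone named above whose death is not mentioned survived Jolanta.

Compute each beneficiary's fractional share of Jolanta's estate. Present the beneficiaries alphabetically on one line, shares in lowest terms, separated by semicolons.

There is no surviving spouse, so the entire estate passes to Jolanta's descendants per stirpes.
Franciszka left no surviving issue, so that branch lapses and is disregarded.
The estate is divided into 3 equal shares of 1/3 among Urszula, Halina, Danuta.
Urszula predeceased; the 1/3 allotted to Urszula's branch passes to Urszula's issue by representation.
Tadeusz's line is the sole branch at this level, so the full 1/3 passes to Tadeusz's issue by representation.
Kazimierz is the sole taker at this level and receives the full 1/3.
Halina is living and takes 1/3.
Danuta predeceased; the 1/3 allotted to Danuta's branch passes to Danuta's issue by representation.
The 1/3 is divided into 2 equal shares of 1/6 among Eliasz, Ireneusz.
Eliasz is living and takes 1/6.
Ireneusz predeceased; the 1/6 allotted to Ireneusz's branch passes to Ireneusz's issue by representation.
The 1/6 is divided into 3 equal shares of 1/18 among Pelagia, Agnieszka, Waclaw.
Pelagia is living and takes 1/18.
Agnieszka is living and takes 1/18.
Waclaw is living and takes 1/18.

Agnieszka 1/18; Eliasz 1/6; Halina 1/3; Kazimierz 1/3; Pelagia 1/18; Waclaw 1/18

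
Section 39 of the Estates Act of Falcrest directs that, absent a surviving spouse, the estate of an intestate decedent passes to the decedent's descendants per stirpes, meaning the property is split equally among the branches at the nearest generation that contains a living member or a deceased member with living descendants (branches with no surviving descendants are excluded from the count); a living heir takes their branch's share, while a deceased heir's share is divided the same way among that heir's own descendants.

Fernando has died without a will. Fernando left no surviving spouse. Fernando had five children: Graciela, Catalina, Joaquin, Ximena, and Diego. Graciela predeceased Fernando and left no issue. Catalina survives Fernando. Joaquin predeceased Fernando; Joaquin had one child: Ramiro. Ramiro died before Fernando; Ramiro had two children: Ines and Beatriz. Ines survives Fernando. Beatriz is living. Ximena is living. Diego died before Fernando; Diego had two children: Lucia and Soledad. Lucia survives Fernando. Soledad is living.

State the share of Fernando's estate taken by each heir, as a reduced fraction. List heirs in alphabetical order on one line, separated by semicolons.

There is no surviving spouse, so the entire estate passes to Fernando's descendants per stirpes.
Graciela left no surviving issue, so that branch lapses and is disregarded.
The estate is divided into 4 equal shares of 1/4 among Catalina, Joaquin, Ximena, Diego.
Catalina is living and takes 1/4.
Joaquin predeceased; the 1/4 allotted to Joaquin's branch passes to Joaquin's issue by representation.
Ramiro's line is the sole branch at this level, so the full 1/4 passes to Ramiro's issue by representation.
The 1/4 is divided into 2 equal shares of 1/8 among Ines, Beatriz.
Ines is living and takes 1/8.
Beatriz is living and takes 1/8.
Ximena is living and takes 1/4.
Diego predeceased; the 1/4 allotted to Diego's branch passes to Diego's issue by representation.
The 1/4 is divided into 2 equal shares of 1/8 among Lucia, Soledad.
Lucia is living and takes 1/8.
Soledad is living and takes 1/8.

Beatriz 1/8; Catalina 1/4; Ines 1/8; Lucia 1/8; Soledad 1/8; Ximena 1/4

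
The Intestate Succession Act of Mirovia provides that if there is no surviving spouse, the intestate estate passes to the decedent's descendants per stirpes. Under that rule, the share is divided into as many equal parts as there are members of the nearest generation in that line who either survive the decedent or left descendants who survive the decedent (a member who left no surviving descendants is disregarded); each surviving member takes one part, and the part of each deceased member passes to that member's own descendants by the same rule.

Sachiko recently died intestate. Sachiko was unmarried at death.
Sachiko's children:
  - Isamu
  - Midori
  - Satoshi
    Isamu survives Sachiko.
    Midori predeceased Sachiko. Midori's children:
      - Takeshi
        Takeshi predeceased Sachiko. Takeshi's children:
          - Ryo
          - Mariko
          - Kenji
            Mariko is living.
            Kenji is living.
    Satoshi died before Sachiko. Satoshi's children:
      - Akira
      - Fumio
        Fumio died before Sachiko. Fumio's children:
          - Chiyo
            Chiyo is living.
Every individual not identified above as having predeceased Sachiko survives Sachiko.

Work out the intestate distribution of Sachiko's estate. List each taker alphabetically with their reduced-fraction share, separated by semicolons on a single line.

Akira 1/6; Chiyo 1/6; Isamu 1/3; Kenji 1/9; Mariko 1/9; Ryo 1/9

There is no surviving spouse, so the entire estate passes to Sachiko's descendants per stirpes.
The estate is divided into 3 equal shares of 1/3 among Isamu, Midori, Satoshi.
Isamu is living and takes 1/3.
Midori predeceased; the 1/3 allotted to Midori's branch passes to Midori's issue by representation.
Takeshi's line is the sole branch at this level, so the full 1/3 passes to Takeshi's issue by representation.
The 1/3 is divided into 3 equal shares of 1/9 among Ryo, Mariko, Kenji.
Ryo is living and takes 1/9.
Mariko is living and takes 1/9.
Kenji is living and takes 1/9.
Satoshi predeceased; the 1/3 allotted to Satoshi's branch passes to Satoshi's issue by representation.
The 1/3 is divided into 2 equal shares of 1/6 among Akira, Fumio.
Akira is living and takes 1/6.
Fumio predeceased; the 1/6 allotted to Fumio's branch passes to Fumio's issue by representation.
Chiyo is the sole taker at this level and receives the full 1/6.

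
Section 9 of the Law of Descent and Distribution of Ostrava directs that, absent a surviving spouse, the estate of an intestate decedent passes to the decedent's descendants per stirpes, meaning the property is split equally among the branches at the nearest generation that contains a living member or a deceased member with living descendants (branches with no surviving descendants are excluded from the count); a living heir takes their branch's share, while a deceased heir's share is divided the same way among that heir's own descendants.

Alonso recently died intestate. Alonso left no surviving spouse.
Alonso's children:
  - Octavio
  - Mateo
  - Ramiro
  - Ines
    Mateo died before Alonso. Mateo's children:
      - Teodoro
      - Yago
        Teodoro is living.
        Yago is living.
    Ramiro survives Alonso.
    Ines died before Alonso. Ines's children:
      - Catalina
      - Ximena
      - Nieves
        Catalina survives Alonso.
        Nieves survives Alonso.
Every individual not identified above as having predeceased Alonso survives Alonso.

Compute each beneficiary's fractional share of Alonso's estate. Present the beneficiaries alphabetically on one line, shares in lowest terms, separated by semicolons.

There is no surviving spouse, so the entire estate passes to Alonso's descendants per stirpes.
The estate is divided into 4 equal shares of 1/4 among Octavio, Mateo, Ramiro, Ines.
Octavio is living and takes 1/4.
Mateo predeceased; the 1/4 allotted to Mateo's branch passes to Mateo's issue by representation.
The 1/4 is divided into 2 equal shares of 1/8 among Teodoro, Yago.
Teodoro is living and takes 1/8.
Yago is living and takes 1/8.
Ramiro is living and takes 1/4.
Ines predeceased; the 1/4 allotted to Ines's branch passes to Ines's issue by representation.
The 1/4 is divided into 3 equal shares of 1/12 among Catalina, Ximena, Nieves.
Catalina is living and takes 1/12.
Ximena is living and takes 1/12.
Nieves is living and takes 1/12.

Catalina 1/12; Nieves 1/12; Octavio 1/4; Ramiro 1/4; Teodoro 1/8; Ximena 1/12; Yago 1/8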